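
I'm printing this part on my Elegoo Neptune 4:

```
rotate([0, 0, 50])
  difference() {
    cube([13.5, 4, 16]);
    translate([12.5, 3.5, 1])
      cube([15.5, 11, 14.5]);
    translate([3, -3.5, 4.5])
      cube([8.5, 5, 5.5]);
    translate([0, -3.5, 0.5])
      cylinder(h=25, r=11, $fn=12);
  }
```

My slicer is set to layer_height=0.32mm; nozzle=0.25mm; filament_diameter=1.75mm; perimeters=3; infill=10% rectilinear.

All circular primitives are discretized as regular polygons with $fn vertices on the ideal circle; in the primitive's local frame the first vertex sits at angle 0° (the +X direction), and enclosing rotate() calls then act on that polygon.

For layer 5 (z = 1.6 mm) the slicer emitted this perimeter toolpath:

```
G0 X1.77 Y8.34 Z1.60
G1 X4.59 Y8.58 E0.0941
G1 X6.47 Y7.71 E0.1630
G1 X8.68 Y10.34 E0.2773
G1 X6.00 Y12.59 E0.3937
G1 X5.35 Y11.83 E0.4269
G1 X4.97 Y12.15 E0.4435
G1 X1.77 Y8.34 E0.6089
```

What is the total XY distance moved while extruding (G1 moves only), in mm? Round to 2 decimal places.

18.31 mm

Sum the Euclidean lengths of each G1 segment: total = 18.31 mm.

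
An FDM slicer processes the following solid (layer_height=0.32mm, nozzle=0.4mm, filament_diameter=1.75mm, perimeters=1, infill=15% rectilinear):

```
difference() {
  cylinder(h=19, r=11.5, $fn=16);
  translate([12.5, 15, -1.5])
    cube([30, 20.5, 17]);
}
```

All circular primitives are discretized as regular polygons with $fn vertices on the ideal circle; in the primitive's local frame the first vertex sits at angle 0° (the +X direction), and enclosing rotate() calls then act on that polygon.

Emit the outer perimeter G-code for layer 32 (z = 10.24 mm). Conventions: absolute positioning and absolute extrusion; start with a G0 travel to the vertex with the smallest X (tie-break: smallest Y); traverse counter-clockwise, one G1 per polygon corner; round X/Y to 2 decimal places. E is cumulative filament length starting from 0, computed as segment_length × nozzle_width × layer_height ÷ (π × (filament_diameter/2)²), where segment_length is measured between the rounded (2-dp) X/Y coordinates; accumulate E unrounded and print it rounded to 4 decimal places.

At z = 10.24 mm: the r=11.5 cylinder gives a regular 16-gon of circumradius 11.5 (constant along its height); the cube at (12.5, 15) (footprint 30×20.5) is included at this height; After the difference (first − rest): starting from the r=11.5 cylinder, the 30×20.5 cube at (12.5, 15) misses the remaining region (no effect) — 1 connected region. The outline is a single polygon with 16 vertices. Extrusion per mm of travel: 0.4 × 0.32 / (π × 0.875²) = 0.053216. Accumulating E over each segment gives final E = 3.8196.

G0 X-11.50 Y0.00 Z10.24
G1 X-10.62 Y-4.40 E0.2388
G1 X-8.13 Y-8.13 E0.4774
G1 X-4.40 Y-10.62 E0.7161
G1 X0.00 Y-11.50 E0.9549
G1 X4.40 Y-10.62 E1.1937
G1 X8.13 Y-8.13 E1.4323
G1 X10.62 Y-4.40 E1.6710
G1 X11.50 Y0.00 E1.9098
G1 X10.62 Y4.40 E2.1486
G1 X8.13 Y8.13 E2.3872
G1 X4.40 Y10.62 E2.6259
G1 X0.00 Y11.50 E2.8647
G1 X-4.40 Y10.62 E3.1035
G1 X-8.13 Y8.13 E3.3421
G1 X-10.62 Y4.40 E3.5808
G1 X-11.50 Y0.00 E3.8196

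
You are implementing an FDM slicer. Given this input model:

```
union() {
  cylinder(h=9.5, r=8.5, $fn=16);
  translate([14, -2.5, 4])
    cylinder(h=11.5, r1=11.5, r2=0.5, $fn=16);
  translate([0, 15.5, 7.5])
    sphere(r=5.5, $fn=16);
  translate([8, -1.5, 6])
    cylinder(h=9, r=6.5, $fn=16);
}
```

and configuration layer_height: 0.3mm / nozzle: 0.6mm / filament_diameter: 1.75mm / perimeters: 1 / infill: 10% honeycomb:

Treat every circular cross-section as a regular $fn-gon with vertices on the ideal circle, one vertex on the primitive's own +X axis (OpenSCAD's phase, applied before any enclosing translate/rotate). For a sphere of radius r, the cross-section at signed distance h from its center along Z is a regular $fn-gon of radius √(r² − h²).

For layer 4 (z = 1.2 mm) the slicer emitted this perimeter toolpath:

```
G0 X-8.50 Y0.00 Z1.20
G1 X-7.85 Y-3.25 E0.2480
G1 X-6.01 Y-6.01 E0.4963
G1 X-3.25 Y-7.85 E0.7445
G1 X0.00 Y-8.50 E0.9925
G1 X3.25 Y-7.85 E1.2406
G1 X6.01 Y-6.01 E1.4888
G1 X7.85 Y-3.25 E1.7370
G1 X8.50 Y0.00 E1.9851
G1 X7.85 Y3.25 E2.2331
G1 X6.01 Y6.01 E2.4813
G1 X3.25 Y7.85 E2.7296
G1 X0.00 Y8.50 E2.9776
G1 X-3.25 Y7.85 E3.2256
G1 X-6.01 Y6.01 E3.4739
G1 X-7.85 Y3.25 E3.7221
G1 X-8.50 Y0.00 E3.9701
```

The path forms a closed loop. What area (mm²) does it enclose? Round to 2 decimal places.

221.08 mm²

Apply the shoelace formula to the sequence of (X, Y) vertices; enclosed area = 221.08 mm².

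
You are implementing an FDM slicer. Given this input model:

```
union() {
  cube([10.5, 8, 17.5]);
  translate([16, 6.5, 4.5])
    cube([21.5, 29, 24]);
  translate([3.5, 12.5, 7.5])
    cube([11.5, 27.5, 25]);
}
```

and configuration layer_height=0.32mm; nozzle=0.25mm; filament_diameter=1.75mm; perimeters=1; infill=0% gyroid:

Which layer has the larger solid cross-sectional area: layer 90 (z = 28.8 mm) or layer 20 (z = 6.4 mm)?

layer 20 (z = 6.4 mm)

Layer 90 (z = 28.8): the cube is not intersected at this z (z outside [0, 17.5]); the cube at (16, 6.5) does not reach this height (z outside [4.5, 28.5]); the cube at (3.5, 12.5) is present — its section is the full 11.5×27.5 rectangle (area 316.25 mm²); Taking the union: only the 11.5×27.5 cube at (3.5, 12.5) is present, so the union is just that shape — area = 316.25 mm². So its area = 316.25 mm². Layer 20 (z = 6.4): the 10.5×8 cube contributes its full rectangle (area 84.00 mm²); the cube at (16, 6.5) (footprint 21.5×29) is included at this height (area 623.50 mm²); the cube at (3.5, 12.5) does not reach this height (z outside [7.5, 32.5]); Merging all regions: the 2 present regions are separate (no shared area or edge), so areas and boundary lengths simply add and each stays a separate island — area = 707.50 mm². So its area = 707.50 mm². Layer 20 is larger (707.50 vs 316.25 mm²).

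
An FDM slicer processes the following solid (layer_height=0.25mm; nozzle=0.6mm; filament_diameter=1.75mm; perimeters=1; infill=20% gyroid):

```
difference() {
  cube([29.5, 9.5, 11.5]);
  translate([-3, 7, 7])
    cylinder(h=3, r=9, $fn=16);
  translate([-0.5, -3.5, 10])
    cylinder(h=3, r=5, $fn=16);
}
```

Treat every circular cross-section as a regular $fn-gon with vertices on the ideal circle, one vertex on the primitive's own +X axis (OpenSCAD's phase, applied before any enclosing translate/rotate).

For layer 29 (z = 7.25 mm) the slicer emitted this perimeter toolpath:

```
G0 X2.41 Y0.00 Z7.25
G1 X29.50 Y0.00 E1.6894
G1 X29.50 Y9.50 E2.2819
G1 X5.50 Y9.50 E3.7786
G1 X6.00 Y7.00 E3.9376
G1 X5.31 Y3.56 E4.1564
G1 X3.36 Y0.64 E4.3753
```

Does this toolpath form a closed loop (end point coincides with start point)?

no

Start point (G0): (2.41, 0.00). End point (last G1): the path does not return to the start — open.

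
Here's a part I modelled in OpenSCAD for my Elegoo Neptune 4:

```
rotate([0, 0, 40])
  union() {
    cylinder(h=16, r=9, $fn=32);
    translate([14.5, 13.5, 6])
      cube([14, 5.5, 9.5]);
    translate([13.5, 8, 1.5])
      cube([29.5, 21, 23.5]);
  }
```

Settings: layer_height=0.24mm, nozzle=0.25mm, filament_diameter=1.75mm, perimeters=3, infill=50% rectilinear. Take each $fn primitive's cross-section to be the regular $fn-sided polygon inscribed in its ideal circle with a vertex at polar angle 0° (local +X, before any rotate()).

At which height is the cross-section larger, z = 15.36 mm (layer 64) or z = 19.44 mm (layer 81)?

Layer 64 (z = 15.36): the cylinder: section is a regular 32-gon, circumradius r=9 (area = (32/2)·9.000²·sin(360°/32) = 252.84 mm²); the cube at (14.5, 13.5) (footprint 14×5.5) is included at this height (area 77.00 mm²); the cube at (13.5, 8) is present — its section is the full 29.5×21 rectangle (area 619.50 mm²); Merging all regions: the regions partially overlap — summed areas 949.34 mm² minus the doubly-counted overlap 77.00 mm² gives 872.34 mm² — area = 872.34 mm²; (whole slice rotated 40° about Z — lengths, areas and connectivity unchanged). So its area = 872.34 mm². Layer 81 (z = 19.44): the cylinder is absent (z outside [0, 16]); the cube at (14.5, 13.5) is absent (z outside [6, 15.5]); the cube at (13.5, 8) is present — its section is the full 29.5×21 rectangle (area 619.50 mm²); Merging all regions: only the 29.5×21 cube at (13.5, 8) is present, so the union is just that shape — area = 619.50 mm²; (rotated 40° about Z; rotation is an isometry so areas/perimeters/island counts are preserved). So its area = 619.50 mm². Layer 64 is larger (872.34 vs 619.50 mm²).

layer 64 (z = 15.36 mm)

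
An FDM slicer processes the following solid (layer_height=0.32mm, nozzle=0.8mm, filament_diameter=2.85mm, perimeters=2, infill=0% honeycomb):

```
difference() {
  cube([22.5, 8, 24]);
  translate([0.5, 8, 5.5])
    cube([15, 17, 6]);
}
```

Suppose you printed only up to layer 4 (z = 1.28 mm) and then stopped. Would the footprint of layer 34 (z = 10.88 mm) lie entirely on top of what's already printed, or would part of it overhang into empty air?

Compare the two slices. At z = 1.28: the cube is present — its section is the full 22.5×8 rectangle (area 180.00 mm²); the cube at (0.5, 8) does not reach this height (z outside [5.5, 11.5]); After the difference (first − rest): none of the subtracted shapes is present at this height, so the 22.5×8 cube is unchanged — area = 180.00 mm². At z = 10.88: the 22.5×8 cube contributes its full rectangle (area 180.00 mm²); the cube at (0.5, 8) (footprint 15×17) is included at this height (area 255.00 mm²); Taking the first minus the rest: starting from the 22.5×8 cube (180.00 mm²), the 15×17 cube at (0.5, 8) misses the remaining region (no effect) — area = 180.00 mm². Checking containment: the cross-section at z = 10.88 is a subset of the cross-section at z = 1.28.

entirely on top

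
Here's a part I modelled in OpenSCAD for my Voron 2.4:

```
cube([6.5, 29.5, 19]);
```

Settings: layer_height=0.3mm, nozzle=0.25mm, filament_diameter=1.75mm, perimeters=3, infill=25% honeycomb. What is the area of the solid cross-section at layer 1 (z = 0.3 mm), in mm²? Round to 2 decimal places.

191.75 mm²

At z = 0.3 mm: the 6.5×29.5 cube contributes its full rectangle (area 191.75 mm²). Overall, the cross-section is a single solid region. Net area = 191.75 mm².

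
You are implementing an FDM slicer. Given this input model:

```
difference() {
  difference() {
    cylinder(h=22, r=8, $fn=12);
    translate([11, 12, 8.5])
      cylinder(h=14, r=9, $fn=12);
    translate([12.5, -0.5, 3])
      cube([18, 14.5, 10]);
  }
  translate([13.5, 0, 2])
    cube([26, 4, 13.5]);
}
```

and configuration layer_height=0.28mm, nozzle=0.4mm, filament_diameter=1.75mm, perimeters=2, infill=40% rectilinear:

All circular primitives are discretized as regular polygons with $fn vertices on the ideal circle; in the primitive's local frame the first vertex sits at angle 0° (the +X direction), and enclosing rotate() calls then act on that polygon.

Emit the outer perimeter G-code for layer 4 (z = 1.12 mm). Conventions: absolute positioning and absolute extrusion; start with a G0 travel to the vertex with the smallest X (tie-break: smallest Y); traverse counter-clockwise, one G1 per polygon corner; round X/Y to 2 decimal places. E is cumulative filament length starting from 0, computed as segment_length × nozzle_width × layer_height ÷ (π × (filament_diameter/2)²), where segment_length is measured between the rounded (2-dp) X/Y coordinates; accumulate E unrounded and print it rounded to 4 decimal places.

At z = 1.12 mm: the r=8 cylinder gives a regular 12-gon of circumradius 8 (constant along its height); the cylinder at (11, 12) is absent (z outside [8.5, 22.5]); the cube at (12.5, -0.5) is not intersected at this z (z outside [3, 13]); Subtracting the remaining from the first: none of the subtracted shapes is present at this height, so the r=8 cylinder is unchanged — 1 connected region; the cube at (13.5, 0) does not reach this height (z outside [2, 15.5]); Subtracting the remaining from the first: none of the subtracted shapes is present at this height, so that combined region is unchanged — 1 connected region. The outline is a single polygon with 12 vertices. Extrusion per mm of travel: 0.4 × 0.28 / (π × 0.875²) = 0.046564. Accumulating E over each segment gives final E = 2.3142.

G0 X-8.00 Y0.00 Z1.12
G1 X-6.93 Y-4.00 E0.1928
G1 X-4.00 Y-6.93 E0.3858
G1 X0.00 Y-8.00 E0.5786
G1 X4.00 Y-6.93 E0.7714
G1 X6.93 Y-4.00 E0.9643
G1 X8.00 Y0.00 E1.1571
G1 X6.93 Y4.00 E1.3499
G1 X4.00 Y6.93 E1.5429
G1 X0.00 Y8.00 E1.7357
G1 X-4.00 Y6.93 E1.9285
G1 X-6.93 Y4.00 E2.1214
G1 X-8.00 Y0.00 E2.3142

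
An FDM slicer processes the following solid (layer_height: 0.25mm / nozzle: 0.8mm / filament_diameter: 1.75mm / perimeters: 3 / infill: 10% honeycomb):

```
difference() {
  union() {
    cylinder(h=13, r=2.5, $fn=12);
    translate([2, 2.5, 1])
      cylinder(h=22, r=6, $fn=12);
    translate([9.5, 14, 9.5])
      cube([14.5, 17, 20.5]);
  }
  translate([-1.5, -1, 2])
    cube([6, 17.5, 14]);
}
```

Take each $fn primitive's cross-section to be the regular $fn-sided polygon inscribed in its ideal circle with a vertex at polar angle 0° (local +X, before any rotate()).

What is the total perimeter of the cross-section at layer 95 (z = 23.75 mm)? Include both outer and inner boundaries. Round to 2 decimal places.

At z = 23.75 mm: the cylinder is absent (z outside [0, 13]); the cylinder at (2, 2.5) is absent (z outside [1, 23]); the cube at (9.5, 14) (footprint 14.5×17) is included at this height (perimeter 63.00 mm); Merging all regions: only the 14.5×17 cube at (9.5, 14) is present, so the union is just that shape — boundary = 63.00 mm; the cube at (-1.5, -1) is absent (z outside [2, 16]); After the difference (first − rest): none of the subtracted shapes is present at this height, so that combined region is unchanged — boundary = 63.00 mm. Overall, the cross-section is a single solid region. Total boundary length (outer) = 63.00 mm.

63.00 mm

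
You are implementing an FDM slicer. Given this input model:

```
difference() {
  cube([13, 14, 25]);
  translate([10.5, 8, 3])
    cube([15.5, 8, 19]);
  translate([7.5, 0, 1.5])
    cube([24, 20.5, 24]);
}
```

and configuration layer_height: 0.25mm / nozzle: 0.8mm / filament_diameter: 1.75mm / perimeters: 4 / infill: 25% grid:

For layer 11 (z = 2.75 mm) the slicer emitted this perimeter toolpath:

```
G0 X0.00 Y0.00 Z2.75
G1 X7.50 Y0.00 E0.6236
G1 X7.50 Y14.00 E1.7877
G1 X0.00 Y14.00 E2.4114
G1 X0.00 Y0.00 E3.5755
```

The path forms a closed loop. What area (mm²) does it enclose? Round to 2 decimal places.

Apply the shoelace formula to the sequence of (X, Y) vertices; enclosed area = 105.00 mm².

105.00 mm²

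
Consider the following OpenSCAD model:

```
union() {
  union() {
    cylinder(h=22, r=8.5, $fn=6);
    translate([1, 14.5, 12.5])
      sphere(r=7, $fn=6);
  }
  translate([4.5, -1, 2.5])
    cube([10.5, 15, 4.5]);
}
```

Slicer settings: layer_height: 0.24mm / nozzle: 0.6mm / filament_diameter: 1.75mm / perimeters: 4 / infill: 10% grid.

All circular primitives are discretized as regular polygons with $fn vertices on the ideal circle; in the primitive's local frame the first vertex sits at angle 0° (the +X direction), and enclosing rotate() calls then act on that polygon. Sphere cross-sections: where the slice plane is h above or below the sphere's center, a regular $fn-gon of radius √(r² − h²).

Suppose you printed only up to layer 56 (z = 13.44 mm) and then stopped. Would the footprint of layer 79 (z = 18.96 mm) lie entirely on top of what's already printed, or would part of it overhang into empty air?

entirely on top

Compare the two slices. At z = 13.44: the r=8.5 cylinder contributes a regular 6-gon of circumradius 8.5 (area = (6/2)·8.500²·sin(360°/6) = 187.71 mm²); the sphere at (1, 14.5): section is a regular 6-gon, circumradius = √(r²−h²) = √(7²−0.94²) = 6.937 (area = (6/2)·6.937²·sin(360°/6) = 125.01 mm²); Merging all regions: the 2 present regions are separate (no shared area or edge), so areas and boundary lengths simply add and each stays a separate island — area = 312.72 mm²; the cube at (4.5, -1) is absent (z outside [2.5, 7]); Combining (union): only the result so far is present, so the union is just that shape — area = 312.72 mm². At z = 18.96: the r=8.5 cylinder gives a regular 6-gon of circumradius 8.5 (constant along its height) (area = (6/2)·8.500²·sin(360°/6) = 187.71 mm²); the sphere at (1, 14.5): section is a regular 6-gon, circumradius = √(r²−h²) = √(7²−6.46²) = 2.696 (area = (6/2)·2.696²·sin(360°/6) = 18.88 mm²); Combining (union): the 2 present regions are separate (no shared area or edge), so areas and boundary lengths simply add and each stays a separate island — area = 206.59 mm²; the cube at (4.5, -1) is not intersected at this z (z outside [2.5, 7]); Combining (union): only the result so far is present, so the union is just that shape — area = 206.59 mm². Checking containment: the cross-section at z = 18.96 is a subset of the cross-section at z = 13.44.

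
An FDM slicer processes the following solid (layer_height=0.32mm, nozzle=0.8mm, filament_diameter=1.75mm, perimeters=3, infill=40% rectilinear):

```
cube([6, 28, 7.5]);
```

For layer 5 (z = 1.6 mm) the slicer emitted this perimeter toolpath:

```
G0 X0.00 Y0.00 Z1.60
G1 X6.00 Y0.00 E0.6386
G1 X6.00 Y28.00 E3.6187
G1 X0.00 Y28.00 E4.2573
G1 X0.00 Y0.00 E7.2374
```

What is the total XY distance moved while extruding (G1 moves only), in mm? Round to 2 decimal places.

Sum the Euclidean lengths of each G1 segment: total = 68.00 mm.

68.00 mm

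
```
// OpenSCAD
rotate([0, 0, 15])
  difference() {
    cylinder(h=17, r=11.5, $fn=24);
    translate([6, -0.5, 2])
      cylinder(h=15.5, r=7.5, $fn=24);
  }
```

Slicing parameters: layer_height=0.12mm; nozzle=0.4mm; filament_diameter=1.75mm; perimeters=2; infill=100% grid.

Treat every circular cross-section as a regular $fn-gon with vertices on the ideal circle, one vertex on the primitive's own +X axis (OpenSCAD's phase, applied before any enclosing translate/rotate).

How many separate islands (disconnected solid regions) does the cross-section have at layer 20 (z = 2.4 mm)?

1

At z = 2.4 mm: the r=11.5 cylinder contributes a regular 24-gon of circumradius 11.5; the r=7.5 cylinder at (6, -0.5) contributes a regular 24-gon of circumradius 7.5; Subtracting the remaining from the first: starting from the r=11.5 cylinder, the r=7.5 cylinder at (6, -0.5) partially overlaps it — only the 153.95 mm² overlap (of its 174.70 mm²) is removed, clipping the outline — 1 connected region; (rotated 15° about Z; rotation is an isometry so areas/perimeters/island counts are preserved). Overall, the cross-section is a single solid region. Island count = 1.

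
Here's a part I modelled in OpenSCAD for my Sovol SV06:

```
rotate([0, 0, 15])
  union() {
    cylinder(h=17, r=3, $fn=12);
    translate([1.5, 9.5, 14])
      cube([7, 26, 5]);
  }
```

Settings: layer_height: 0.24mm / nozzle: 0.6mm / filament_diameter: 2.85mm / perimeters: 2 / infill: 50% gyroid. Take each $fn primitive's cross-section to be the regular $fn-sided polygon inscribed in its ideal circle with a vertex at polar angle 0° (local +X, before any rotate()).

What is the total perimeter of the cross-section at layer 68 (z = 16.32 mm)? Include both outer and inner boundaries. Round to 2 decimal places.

At z = 16.32 mm: the r=3 cylinder contributes a regular 12-gon of circumradius 3 (perimeter = 2·12·3.000·sin(180°/12) = 18.63 mm); the 7×26 cube at (1.5, 9.5) contributes its full rectangle (perimeter 66.00 mm); Merging all regions: the 2 present regions are separate (no shared area or edge), so areas and boundary lengths simply add and each stays a separate island — boundary = 84.63 mm; (rotated 15° about Z; rotation is an isometry so areas/perimeters/island counts are preserved). Overall, the cross-section has 2 separate islands. Total boundary length (outer) = 84.63 mm.

84.63 mm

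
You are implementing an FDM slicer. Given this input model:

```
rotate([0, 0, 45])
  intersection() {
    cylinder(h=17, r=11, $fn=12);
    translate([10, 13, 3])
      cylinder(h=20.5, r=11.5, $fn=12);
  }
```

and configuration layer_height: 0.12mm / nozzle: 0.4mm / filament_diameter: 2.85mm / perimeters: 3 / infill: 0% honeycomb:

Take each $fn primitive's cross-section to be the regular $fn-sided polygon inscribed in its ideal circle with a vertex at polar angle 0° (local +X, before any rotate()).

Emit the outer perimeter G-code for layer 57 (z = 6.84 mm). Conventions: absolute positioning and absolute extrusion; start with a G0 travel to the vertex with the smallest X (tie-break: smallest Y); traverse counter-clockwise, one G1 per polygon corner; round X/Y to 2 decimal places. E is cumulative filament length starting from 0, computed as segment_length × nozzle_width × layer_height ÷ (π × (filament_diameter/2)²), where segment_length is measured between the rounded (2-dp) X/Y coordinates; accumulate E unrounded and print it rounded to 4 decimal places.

At z = 6.84 mm: the cylinder: section is a regular 12-gon, circumradius r=11; the r=11.5 cylinder at (10, 13) contributes a regular 12-gon of circumradius 11.5; Keeping only the common overlap: the r=11.5 cylinder at (10, 13) partially overlaps the r=11 cylinder; clipping to the common part keeps 56.11 mm² — 1 connected region; (rotated 45° about Z; rotation is an isometry so areas/perimeters/island counts are preserved). The outline is a single polygon with 8 vertices. Extrusion per mm of travel: 0.4 × 0.12 / (π × 1.425²) = 0.007524. Accumulating E over each segment gives final E = 0.2439.

G0 X-8.24 Y6.97 Z6.84
G1 X-5.10 Y5.16 E0.0273
G1 X0.86 Y5.16 E0.0721
G1 X6.01 Y8.13 E0.1168
G1 X6.30 Y8.63 E0.1212
G1 X2.85 Y10.63 E0.1512
G1 X-2.85 Y10.63 E0.1941
G1 X-7.78 Y7.78 E0.2369
G1 X-8.24 Y6.97 E0.2439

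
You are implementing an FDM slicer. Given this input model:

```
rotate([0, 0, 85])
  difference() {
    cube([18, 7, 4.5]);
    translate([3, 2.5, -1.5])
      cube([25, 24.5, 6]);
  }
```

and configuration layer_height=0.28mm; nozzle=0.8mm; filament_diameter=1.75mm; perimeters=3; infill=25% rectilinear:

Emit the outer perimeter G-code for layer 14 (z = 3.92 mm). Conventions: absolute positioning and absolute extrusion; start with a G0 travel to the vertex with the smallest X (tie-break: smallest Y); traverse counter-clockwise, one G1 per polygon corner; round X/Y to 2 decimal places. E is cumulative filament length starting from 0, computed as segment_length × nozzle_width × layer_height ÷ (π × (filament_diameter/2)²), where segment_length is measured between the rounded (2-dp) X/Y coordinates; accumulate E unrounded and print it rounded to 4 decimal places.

G0 X-6.97 Y0.61 Z3.92
G1 X0.00 Y0.00 E0.6516
G1 X1.57 Y17.93 E2.3278
G1 X-0.92 Y18.15 E2.5606
G1 X-2.23 Y3.21 E3.9572
G1 X-6.71 Y3.60 E4.3760
G1 X-6.97 Y0.61 E4.6555

At z = 3.92 mm: the cube (footprint 18×7) is included at this height; the cube at (3, 2.5) (footprint 25×24.5) is included at this height; Taking the first minus the rest: starting from the 18×7 cube, the 25×24.5 cube at (3, 2.5) partially overlaps it — only the 67.50 mm² overlap (of its 612.50 mm²) is removed, clipping the outline — 1 connected region; (rotated 85° about Z; rotation is an isometry so areas/perimeters/island counts are preserved). The outline is a single polygon with 6 vertices. Extrusion per mm of travel: 0.8 × 0.28 / (π × 0.875²) = 0.093128. Accumulating E over each segment gives final E = 4.6555.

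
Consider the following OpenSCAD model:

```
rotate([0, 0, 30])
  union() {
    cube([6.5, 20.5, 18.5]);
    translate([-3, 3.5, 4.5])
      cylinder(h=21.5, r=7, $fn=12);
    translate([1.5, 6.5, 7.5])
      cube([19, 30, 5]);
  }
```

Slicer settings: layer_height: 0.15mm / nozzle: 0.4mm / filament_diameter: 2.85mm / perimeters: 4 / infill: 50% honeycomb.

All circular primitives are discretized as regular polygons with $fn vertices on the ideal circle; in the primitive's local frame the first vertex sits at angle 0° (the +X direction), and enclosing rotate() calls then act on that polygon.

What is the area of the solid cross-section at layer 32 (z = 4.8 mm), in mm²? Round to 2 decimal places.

250.94 mm²

At z = 4.8 mm: the cube (footprint 6.5×20.5) is included at this height (area 133.25 mm²); the cylinder at (-3, 3.5): section is a regular 12-gon, circumradius r=7 (area = (12/2)·7.000²·sin(360°/12) = 147.00 mm²); the cube at (1.5, 6.5) does not reach this height (z outside [7.5, 12.5]); Merging all regions: the regions partially overlap — summed areas 280.25 mm² minus the doubly-counted overlap 29.31 mm² gives 250.94 mm² — area = 250.94 mm²; (rotated 30° about Z; rotation is an isometry so areas/perimeters/island counts are preserved). Overall, the cross-section is a single solid region. Net area = 250.94 mm².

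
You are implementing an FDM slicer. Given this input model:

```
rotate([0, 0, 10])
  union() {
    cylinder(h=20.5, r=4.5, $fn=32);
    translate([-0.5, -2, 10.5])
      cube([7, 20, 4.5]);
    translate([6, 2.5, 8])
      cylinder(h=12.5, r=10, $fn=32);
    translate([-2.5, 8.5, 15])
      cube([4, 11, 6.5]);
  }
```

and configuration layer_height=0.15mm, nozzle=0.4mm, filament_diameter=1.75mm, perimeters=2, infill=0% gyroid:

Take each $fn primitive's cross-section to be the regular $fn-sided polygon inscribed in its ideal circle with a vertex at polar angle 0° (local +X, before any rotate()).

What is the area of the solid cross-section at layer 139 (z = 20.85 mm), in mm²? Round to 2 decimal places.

At z = 20.85 mm: the cylinder is absent (z outside [0, 20.5]); the cube at (-0.5, -2) is not intersected at this z (z outside [10.5, 15]); the cylinder at (6, 2.5) is absent (z outside [8, 20.5]); the cube at (-2.5, 8.5) is present — its section is the full 4×11 rectangle (area 44.00 mm²); Taking the union: only the 4×11 cube at (-2.5, 8.5) is present, so the union is just that shape — area = 44.00 mm²; (whole slice rotated 10° about Z — lengths, areas and connectivity unchanged). Overall, the cross-section is a single solid region. Net area = 44.00 mm².

44.00 mm²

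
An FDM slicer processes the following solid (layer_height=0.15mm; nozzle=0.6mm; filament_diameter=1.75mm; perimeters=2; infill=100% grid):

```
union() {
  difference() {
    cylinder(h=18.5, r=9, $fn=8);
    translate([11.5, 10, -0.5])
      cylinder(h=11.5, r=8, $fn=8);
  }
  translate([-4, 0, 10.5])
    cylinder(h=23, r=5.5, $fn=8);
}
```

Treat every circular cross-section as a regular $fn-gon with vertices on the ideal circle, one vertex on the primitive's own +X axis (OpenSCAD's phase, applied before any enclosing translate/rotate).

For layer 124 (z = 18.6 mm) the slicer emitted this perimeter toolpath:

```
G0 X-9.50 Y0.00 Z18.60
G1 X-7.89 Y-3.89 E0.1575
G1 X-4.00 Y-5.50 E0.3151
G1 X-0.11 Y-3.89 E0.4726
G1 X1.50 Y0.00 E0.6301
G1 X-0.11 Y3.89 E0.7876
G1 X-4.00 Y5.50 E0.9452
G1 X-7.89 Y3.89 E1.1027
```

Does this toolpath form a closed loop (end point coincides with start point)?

no

Start point (G0): (-9.50, 0.00). End point (last G1): the path does not return to the start — open.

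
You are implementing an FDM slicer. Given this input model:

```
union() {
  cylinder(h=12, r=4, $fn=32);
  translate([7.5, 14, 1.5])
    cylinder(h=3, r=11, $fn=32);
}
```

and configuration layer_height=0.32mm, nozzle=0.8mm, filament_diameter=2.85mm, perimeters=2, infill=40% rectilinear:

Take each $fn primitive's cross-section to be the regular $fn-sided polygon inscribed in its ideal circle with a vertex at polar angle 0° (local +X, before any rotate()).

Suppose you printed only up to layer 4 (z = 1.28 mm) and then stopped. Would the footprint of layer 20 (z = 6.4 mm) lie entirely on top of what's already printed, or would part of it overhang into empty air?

entirely on top

Compare the two slices. At z = 1.28: the cylinder: section is a regular 32-gon, circumradius r=4 (area = (32/2)·4.000²·sin(360°/32) = 49.94 mm²); the cylinder at (7.5, 14) is absent (z outside [1.5, 4.5]); Combining (union): only the r=4 cylinder is present, so the union is just that shape — area = 49.94 mm². At z = 6.4: the cylinder: section is a regular 32-gon, circumradius r=4 (area = (32/2)·4.000²·sin(360°/32) = 49.94 mm²); the cylinder at (7.5, 14) is not intersected at this z (z outside [1.5, 4.5]); Combining (union): only the r=4 cylinder is present, so the union is just that shape — area = 49.94 mm². Checking containment: the cross-section at z = 6.4 is a subset of the cross-section at z = 1.28.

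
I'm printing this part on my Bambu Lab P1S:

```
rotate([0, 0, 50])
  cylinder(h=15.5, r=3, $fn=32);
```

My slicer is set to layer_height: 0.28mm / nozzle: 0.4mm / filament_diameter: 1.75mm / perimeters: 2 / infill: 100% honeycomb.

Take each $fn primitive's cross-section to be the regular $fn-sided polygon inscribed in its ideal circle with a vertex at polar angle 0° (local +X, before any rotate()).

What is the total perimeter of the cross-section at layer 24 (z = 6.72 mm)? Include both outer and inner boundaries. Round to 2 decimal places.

18.82 mm

At z = 6.72 mm: the r=3 cylinder contributes a regular 32-gon of circumradius 3 (perimeter = 2·32·3.000·sin(180°/32) = 18.82 mm); (whole slice rotated 50° about Z — lengths, areas and connectivity unchanged). Overall, the cross-section is a single solid region. Total boundary length (outer) = 18.82 mm.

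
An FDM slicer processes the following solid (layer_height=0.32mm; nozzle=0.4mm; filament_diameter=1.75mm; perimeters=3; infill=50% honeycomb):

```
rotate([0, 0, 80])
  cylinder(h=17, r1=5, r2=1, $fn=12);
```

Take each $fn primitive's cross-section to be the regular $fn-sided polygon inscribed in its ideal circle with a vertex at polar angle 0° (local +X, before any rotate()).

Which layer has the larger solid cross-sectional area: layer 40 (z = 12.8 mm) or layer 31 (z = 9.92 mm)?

layer 31 (z = 9.92 mm)

Layer 40 (z = 12.8): the cone (r1=5→r2=1) has section circumradius 1.988 here — a regular 12-gon (area = (12/2)·1.988²·sin(360°/12) = 11.86 mm²); (whole slice rotated 80° about Z — lengths, areas and connectivity unchanged). So its area = 11.86 mm². Layer 31 (z = 9.92): the cone contributes a regular 12-gon of circumradius 2.666 (interpolated between r1=5 and r2=1 at t=0.584) (area = (12/2)·2.666²·sin(360°/12) = 21.32 mm²); (rotated 80° about Z; rotation is an isometry so areas/perimeters/island counts are preserved). So its area = 21.32 mm². Layer 31 is larger (21.32 vs 11.86 mm²).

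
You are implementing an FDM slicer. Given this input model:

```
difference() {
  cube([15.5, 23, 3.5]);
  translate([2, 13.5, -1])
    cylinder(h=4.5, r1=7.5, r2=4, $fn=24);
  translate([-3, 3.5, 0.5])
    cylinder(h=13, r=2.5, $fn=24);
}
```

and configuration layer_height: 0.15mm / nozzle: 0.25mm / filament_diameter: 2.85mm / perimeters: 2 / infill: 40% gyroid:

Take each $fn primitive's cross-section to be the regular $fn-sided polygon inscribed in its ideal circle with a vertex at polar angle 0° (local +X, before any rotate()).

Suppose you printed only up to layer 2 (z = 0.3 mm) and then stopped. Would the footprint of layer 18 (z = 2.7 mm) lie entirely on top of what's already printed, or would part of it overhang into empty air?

part overhangs

Compare the two slices. At z = 0.3: the 15.5×23 cube contributes its full rectangle (area 356.50 mm²); the cone at (2, 13.5): at t=0.289 of its height the radius interpolates to r₁+(r₂−r₁)t = 6.489, giving a regular 24-gon of that circumradius (area = (24/2)·6.489²·sin(360°/24) = 130.77 mm²); the cylinder at (-3, 3.5) is absent (z outside [0.5, 13.5]); Subtracting the remaining from the first: starting from the 15.5×23 cube (356.50 mm²), the cone at (2, 13.5) partially overlaps it — only the 90.79 mm² overlap (of its 130.77 mm²) is removed, clipping the outline — area = 265.71 mm². At z = 2.7: the cube is present — its section is the full 15.5×23 rectangle (area 356.50 mm²); the cone at (2, 13.5): at t=0.822 of its height the radius interpolates to r₁+(r₂−r₁)t = 4.622, giving a regular 24-gon of that circumradius (area = (24/2)·4.622²·sin(360°/24) = 66.36 mm²); the r=2.5 cylinder at (-3, 3.5) gives a regular 24-gon of circumradius 2.5 (constant along its height) (area = (24/2)·2.500²·sin(360°/24) = 19.41 mm²); Taking the first minus the rest: starting from the 15.5×23 cube (356.50 mm²), the cone at (2, 13.5) partially overlaps it — only the 50.96 mm² overlap (of its 66.36 mm²) is removed, clipping the outline; the r=2.5 cylinder at (-3, 3.5) misses the remaining region (no effect) — area = 305.54 mm². Checking containment: at z = 2.7 the cross-section extends beyond the z = 0.3 cross-section by about 39.83 mm².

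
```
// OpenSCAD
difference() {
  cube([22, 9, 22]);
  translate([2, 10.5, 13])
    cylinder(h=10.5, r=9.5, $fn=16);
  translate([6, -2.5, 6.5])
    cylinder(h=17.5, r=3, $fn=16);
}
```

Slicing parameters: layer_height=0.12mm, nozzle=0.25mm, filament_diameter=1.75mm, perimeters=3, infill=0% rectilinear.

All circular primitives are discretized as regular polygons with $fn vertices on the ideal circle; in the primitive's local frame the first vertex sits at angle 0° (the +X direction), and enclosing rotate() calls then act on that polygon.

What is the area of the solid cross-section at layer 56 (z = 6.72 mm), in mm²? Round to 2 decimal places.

197.00 mm²

At z = 6.72 mm: the cube (footprint 22×9) is included at this height (area 198.00 mm²); the cylinder at (2, 10.5) does not reach this height (z outside [13, 23.5]); the r=3 cylinder at (6, -2.5) gives a regular 16-gon of circumradius 3 (constant along its height) (area = (16/2)·3.000²·sin(360°/16) = 27.55 mm²); After the difference (first − rest): starting from the 22×9 cube (198.00 mm²), the r=3 cylinder at (6, -2.5) partially overlaps it — only the 1.00 mm² overlap (of its 27.55 mm²) is removed, clipping the outline — area = 197.00 mm². Overall, the cross-section is a single solid region. Net area = 197.00 mm².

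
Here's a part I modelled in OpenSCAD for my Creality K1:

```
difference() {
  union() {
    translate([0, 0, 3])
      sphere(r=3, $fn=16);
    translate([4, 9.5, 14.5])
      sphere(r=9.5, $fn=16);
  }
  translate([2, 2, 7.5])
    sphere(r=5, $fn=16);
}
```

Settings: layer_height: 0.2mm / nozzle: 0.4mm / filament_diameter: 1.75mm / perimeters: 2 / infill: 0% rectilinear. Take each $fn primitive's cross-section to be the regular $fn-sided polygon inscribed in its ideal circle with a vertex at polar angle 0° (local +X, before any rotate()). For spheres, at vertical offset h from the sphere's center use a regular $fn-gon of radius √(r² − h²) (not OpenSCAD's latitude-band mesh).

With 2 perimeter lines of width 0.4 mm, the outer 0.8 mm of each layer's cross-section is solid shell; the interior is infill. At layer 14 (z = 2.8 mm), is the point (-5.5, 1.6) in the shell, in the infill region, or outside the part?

outside

At z = 2.8 mm: the r=3 sphere slices to a regular 16-gon of circumradius 2.993 (√(r²−h²) with h=0.2 from center); the sphere at (4, 9.5) is not intersected at this z (|z−center|=11.700 > r=9.5); Combining (union): only the r=3 sphere is present, so the union is just that shape — 1 connected region; the r=5 sphere at (2, 2) contributes a regular 16-gon of circumradius √(5²−4.7²) = 1.706; Subtracting the remaining from the first: starting from that combined region, the r=5 sphere at (2, 2) partially overlaps it — only the 4.32 mm² overlap (of its 8.91 mm²) is removed, clipping the outline — 1 connected region. Overall, the cross-section is a single solid region. The nearest boundary edge runs (-2.99, 0.00)→(-2.77, 1.15); distance from the point to it = 2.77 mm. The point is not inside any of the regions above, so it lies outside the cross-section (2.77 mm from the nearest boundary).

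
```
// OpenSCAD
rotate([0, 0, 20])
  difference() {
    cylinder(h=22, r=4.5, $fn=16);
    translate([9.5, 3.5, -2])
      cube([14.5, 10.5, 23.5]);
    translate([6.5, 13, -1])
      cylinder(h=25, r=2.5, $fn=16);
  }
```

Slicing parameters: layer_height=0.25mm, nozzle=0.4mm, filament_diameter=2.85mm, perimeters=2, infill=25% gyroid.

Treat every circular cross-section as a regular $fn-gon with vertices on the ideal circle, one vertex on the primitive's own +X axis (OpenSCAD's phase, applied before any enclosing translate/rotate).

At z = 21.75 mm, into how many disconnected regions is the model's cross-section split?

At z = 21.75 mm: the r=4.5 cylinder contributes a regular 16-gon of circumradius 4.5; the cube at (9.5, 3.5) is not intersected at this z (z outside [-2, 21.5]); the cylinder at (6.5, 13): section is a regular 16-gon, circumradius r=2.5; After the difference (first − rest): starting from the r=4.5 cylinder, the r=2.5 cylinder at (6.5, 13) misses the remaining region (no effect) — 1 connected region; (rotated 20° about Z; rotation is an isometry so areas/perimeters/island counts are preserved). The result has 1 disconnected region.

1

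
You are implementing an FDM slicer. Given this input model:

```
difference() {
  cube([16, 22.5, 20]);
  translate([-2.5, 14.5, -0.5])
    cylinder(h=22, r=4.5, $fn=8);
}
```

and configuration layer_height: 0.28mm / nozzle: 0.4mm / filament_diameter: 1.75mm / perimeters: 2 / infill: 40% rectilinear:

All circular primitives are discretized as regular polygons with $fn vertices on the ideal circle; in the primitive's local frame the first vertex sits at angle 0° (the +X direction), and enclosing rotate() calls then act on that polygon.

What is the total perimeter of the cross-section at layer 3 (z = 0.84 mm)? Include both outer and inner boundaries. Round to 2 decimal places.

At z = 0.84 mm: the cube is present — its section is the full 16×22.5 rectangle (perimeter 77.00 mm); the r=4.5 cylinder at (-2.5, 14.5) contributes a regular 8-gon of circumradius 4.5 (perimeter = 2·8·4.500·sin(180°/8) = 27.55 mm); Taking the first minus the rest: starting from the 16×22.5 cube, the r=4.5 cylinder at (-2.5, 14.5) partially overlaps it — only the 8.73 mm² overlap (of its 57.28 mm²) is removed, clipping the outline — boundary = 78.44 mm. Overall, the cross-section is a single solid region. Total boundary length (outer) = 78.44 mm.

78.44 mm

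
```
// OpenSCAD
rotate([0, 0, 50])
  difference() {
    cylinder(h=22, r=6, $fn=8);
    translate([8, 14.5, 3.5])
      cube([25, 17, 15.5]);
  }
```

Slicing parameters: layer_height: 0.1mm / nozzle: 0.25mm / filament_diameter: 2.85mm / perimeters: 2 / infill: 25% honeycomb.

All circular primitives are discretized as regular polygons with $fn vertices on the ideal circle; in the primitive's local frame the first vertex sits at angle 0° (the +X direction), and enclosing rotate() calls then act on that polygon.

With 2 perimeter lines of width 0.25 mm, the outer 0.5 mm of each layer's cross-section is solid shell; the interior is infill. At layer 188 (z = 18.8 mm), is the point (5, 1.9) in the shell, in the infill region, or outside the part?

At z = 18.8 mm: the r=6 cylinder gives a regular 8-gon of circumradius 6 (constant along its height); the cube at (8, 14.5) is present — its section is the full 25×17 rectangle; Taking the first minus the rest: starting from the r=6 cylinder, the 25×17 cube at (8, 14.5) misses the remaining region (no effect) — 1 connected region; (whole slice rotated 50° about Z — lengths, areas and connectivity unchanged). Overall, the cross-section is a single solid region. Undo the 50° rotation: the query point maps to (4.669, -2.609) in the un-rotated model frame. The nearest boundary edge runs (6.00, 0.00)→(4.24, -4.24); distance from the point to it = 0.23 mm. The point is inside the cross-section, 0.23 mm from the nearest boundary — within the 0.5 mm shell band (2 × 0.25).

shell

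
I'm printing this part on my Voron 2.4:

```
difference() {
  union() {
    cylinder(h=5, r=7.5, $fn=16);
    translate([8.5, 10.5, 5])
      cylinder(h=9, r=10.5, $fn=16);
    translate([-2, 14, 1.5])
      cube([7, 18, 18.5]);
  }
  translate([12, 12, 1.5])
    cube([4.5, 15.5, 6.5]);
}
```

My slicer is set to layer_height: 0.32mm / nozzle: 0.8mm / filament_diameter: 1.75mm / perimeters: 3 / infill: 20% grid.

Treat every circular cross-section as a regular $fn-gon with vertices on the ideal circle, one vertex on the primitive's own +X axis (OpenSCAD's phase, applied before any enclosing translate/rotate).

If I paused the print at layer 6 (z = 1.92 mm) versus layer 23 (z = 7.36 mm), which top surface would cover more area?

layer 23 (z = 7.36 mm)

Layer 6 (z = 1.92): the r=7.5 cylinder contributes a regular 16-gon of circumradius 7.5 (area = (16/2)·7.500²·sin(360°/16) = 172.21 mm²); the cylinder at (8.5, 10.5) does not reach this height (z outside [5, 14]); the 7×18 cube at (-2, 14) contributes its full rectangle (area 126.00 mm²); Merging all regions: the 2 present regions are separate (no shared area or edge), so areas and boundary lengths simply add and each stays a separate island — area = 298.21 mm²; the cube at (12, 12) (footprint 4.5×15.5) is included at this height (area 69.75 mm²); After the difference (first − rest): starting from that combined region (298.21 mm²), the 4.5×15.5 cube at (12, 12) misses the remaining region (no effect) — area = 298.21 mm². So its area = 298.21 mm². Layer 23 (z = 7.36): the cylinder is not intersected at this z (z outside [0, 5]); the r=10.5 cylinder at (8.5, 10.5) gives a regular 16-gon of circumradius 10.5 (constant along its height) (area = (16/2)·10.500²·sin(360°/16) = 337.53 mm²); the cube at (-2, 14) (footprint 7×18) is included at this height (area 126.00 mm²); Taking the union: the regions partially overlap — summed areas 463.53 mm² minus the doubly-counted overlap 25.57 mm² gives 437.96 mm² — area = 437.96 mm²; the 4.5×15.5 cube at (12, 12) contributes its full rectangle (area 69.75 mm²); Taking the first minus the rest: starting from the result so far (437.96 mm²), the 4.5×15.5 cube at (12, 12) partially overlaps it — only the 31.50 mm² overlap (of its 69.75 mm²) is removed, clipping the outline — area = 406.46 mm². So its area = 406.46 mm². Layer 23 is larger (406.46 vs 298.21 mm²).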